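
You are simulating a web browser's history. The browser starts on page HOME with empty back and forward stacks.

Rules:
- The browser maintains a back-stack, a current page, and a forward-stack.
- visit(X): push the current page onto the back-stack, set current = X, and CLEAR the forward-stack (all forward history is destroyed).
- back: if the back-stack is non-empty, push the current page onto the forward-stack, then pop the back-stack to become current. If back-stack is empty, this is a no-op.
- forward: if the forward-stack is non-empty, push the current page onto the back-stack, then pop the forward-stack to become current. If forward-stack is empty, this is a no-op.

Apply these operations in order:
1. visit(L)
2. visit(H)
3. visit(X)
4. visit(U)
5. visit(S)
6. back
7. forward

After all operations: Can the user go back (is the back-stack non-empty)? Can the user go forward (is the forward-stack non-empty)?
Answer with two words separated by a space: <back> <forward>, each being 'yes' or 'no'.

After 1 (visit(L)): cur=L back=1 fwd=0
After 2 (visit(H)): cur=H back=2 fwd=0
After 3 (visit(X)): cur=X back=3 fwd=0
After 4 (visit(U)): cur=U back=4 fwd=0
After 5 (visit(S)): cur=S back=5 fwd=0
After 6 (back): cur=U back=4 fwd=1
After 7 (forward): cur=S back=5 fwd=0

Answer: yes no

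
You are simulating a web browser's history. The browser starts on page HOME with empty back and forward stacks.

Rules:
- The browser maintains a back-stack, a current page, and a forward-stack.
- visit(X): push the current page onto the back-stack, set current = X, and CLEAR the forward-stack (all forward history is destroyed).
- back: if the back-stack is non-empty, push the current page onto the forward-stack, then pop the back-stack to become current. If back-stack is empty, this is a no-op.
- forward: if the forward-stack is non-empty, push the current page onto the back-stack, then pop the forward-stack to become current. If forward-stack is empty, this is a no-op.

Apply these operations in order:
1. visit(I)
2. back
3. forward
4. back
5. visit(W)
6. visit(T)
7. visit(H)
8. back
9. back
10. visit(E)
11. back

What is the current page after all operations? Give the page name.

Answer: W

Derivation:
After 1 (visit(I)): cur=I back=1 fwd=0
After 2 (back): cur=HOME back=0 fwd=1
After 3 (forward): cur=I back=1 fwd=0
After 4 (back): cur=HOME back=0 fwd=1
After 5 (visit(W)): cur=W back=1 fwd=0
After 6 (visit(T)): cur=T back=2 fwd=0
After 7 (visit(H)): cur=H back=3 fwd=0
After 8 (back): cur=T back=2 fwd=1
After 9 (back): cur=W back=1 fwd=2
After 10 (visit(E)): cur=E back=2 fwd=0
After 11 (back): cur=W back=1 fwd=1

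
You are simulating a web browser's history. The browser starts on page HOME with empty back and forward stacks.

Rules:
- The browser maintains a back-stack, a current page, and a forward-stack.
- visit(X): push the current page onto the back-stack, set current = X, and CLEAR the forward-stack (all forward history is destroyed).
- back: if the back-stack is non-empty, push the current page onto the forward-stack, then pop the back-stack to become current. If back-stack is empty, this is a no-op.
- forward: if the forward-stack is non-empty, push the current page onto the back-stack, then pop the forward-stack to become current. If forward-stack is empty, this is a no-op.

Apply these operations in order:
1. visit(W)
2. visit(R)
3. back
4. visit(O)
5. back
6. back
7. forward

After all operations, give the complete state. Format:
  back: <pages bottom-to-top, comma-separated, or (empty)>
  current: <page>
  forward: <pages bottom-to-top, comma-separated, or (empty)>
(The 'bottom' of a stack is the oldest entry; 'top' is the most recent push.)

Answer: back: HOME
current: W
forward: O

Derivation:
After 1 (visit(W)): cur=W back=1 fwd=0
After 2 (visit(R)): cur=R back=2 fwd=0
After 3 (back): cur=W back=1 fwd=1
After 4 (visit(O)): cur=O back=2 fwd=0
After 5 (back): cur=W back=1 fwd=1
After 6 (back): cur=HOME back=0 fwd=2
After 7 (forward): cur=W back=1 fwd=1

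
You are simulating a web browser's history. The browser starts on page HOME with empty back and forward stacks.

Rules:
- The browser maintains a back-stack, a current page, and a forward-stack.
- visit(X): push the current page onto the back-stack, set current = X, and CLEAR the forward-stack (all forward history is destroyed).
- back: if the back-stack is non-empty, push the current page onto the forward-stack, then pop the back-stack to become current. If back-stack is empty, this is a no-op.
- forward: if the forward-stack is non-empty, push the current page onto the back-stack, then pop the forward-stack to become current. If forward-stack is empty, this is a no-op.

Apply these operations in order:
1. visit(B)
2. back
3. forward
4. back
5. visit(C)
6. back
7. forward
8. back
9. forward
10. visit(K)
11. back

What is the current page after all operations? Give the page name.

Answer: C

Derivation:
After 1 (visit(B)): cur=B back=1 fwd=0
After 2 (back): cur=HOME back=0 fwd=1
After 3 (forward): cur=B back=1 fwd=0
After 4 (back): cur=HOME back=0 fwd=1
After 5 (visit(C)): cur=C back=1 fwd=0
After 6 (back): cur=HOME back=0 fwd=1
After 7 (forward): cur=C back=1 fwd=0
After 8 (back): cur=HOME back=0 fwd=1
After 9 (forward): cur=C back=1 fwd=0
After 10 (visit(K)): cur=K back=2 fwd=0
After 11 (back): cur=C back=1 fwd=1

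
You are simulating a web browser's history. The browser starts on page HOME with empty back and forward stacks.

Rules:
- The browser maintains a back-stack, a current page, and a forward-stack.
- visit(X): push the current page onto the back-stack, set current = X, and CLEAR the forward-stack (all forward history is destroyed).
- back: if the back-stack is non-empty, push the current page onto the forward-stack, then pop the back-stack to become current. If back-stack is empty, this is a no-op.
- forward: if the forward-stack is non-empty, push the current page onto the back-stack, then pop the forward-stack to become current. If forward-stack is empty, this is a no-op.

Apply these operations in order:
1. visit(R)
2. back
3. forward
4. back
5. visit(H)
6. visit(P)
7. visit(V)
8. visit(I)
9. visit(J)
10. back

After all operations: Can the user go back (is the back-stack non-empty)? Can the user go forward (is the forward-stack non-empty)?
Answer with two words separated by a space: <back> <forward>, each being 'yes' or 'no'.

Answer: yes yes

Derivation:
After 1 (visit(R)): cur=R back=1 fwd=0
After 2 (back): cur=HOME back=0 fwd=1
After 3 (forward): cur=R back=1 fwd=0
After 4 (back): cur=HOME back=0 fwd=1
After 5 (visit(H)): cur=H back=1 fwd=0
After 6 (visit(P)): cur=P back=2 fwd=0
After 7 (visit(V)): cur=V back=3 fwd=0
After 8 (visit(I)): cur=I back=4 fwd=0
After 9 (visit(J)): cur=J back=5 fwd=0
After 10 (back): cur=I back=4 fwd=1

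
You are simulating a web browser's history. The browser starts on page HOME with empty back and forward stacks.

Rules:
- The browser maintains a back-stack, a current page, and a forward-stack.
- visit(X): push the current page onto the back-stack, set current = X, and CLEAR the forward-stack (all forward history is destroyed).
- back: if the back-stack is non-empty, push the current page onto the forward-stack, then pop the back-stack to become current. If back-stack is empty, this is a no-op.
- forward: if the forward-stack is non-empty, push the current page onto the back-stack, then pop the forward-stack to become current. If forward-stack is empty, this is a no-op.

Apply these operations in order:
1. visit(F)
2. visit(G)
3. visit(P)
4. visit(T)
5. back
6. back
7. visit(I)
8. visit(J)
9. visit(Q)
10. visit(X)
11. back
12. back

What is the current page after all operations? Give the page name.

Answer: J

Derivation:
After 1 (visit(F)): cur=F back=1 fwd=0
After 2 (visit(G)): cur=G back=2 fwd=0
After 3 (visit(P)): cur=P back=3 fwd=0
After 4 (visit(T)): cur=T back=4 fwd=0
After 5 (back): cur=P back=3 fwd=1
After 6 (back): cur=G back=2 fwd=2
After 7 (visit(I)): cur=I back=3 fwd=0
After 8 (visit(J)): cur=J back=4 fwd=0
After 9 (visit(Q)): cur=Q back=5 fwd=0
After 10 (visit(X)): cur=X back=6 fwd=0
After 11 (back): cur=Q back=5 fwd=1
After 12 (back): cur=J back=4 fwd=2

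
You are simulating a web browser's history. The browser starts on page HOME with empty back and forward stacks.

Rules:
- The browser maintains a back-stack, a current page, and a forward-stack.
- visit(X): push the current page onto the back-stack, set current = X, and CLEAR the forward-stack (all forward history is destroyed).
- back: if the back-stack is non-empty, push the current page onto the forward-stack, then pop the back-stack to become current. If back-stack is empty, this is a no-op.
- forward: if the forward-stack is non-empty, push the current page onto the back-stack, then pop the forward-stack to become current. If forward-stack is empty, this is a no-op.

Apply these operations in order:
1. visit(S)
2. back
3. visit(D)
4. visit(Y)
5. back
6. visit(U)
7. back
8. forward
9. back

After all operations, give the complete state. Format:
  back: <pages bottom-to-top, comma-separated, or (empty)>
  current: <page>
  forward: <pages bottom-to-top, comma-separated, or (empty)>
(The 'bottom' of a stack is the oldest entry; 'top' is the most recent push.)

Answer: back: HOME
current: D
forward: U

Derivation:
After 1 (visit(S)): cur=S back=1 fwd=0
After 2 (back): cur=HOME back=0 fwd=1
After 3 (visit(D)): cur=D back=1 fwd=0
After 4 (visit(Y)): cur=Y back=2 fwd=0
After 5 (back): cur=D back=1 fwd=1
After 6 (visit(U)): cur=U back=2 fwd=0
After 7 (back): cur=D back=1 fwd=1
After 8 (forward): cur=U back=2 fwd=0
After 9 (back): cur=D back=1 fwd=1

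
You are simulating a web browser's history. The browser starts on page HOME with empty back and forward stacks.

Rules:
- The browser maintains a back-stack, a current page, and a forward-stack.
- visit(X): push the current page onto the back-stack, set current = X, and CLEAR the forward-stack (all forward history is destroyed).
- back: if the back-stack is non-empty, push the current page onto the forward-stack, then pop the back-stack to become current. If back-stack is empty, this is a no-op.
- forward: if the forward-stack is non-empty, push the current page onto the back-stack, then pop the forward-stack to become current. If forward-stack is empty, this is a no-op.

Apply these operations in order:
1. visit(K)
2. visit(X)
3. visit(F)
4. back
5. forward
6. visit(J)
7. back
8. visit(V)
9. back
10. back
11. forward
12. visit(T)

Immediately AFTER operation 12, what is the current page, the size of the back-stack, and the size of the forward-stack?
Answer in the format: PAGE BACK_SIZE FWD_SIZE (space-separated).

After 1 (visit(K)): cur=K back=1 fwd=0
After 2 (visit(X)): cur=X back=2 fwd=0
After 3 (visit(F)): cur=F back=3 fwd=0
After 4 (back): cur=X back=2 fwd=1
After 5 (forward): cur=F back=3 fwd=0
After 6 (visit(J)): cur=J back=4 fwd=0
After 7 (back): cur=F back=3 fwd=1
After 8 (visit(V)): cur=V back=4 fwd=0
After 9 (back): cur=F back=3 fwd=1
After 10 (back): cur=X back=2 fwd=2
After 11 (forward): cur=F back=3 fwd=1
After 12 (visit(T)): cur=T back=4 fwd=0

T 4 0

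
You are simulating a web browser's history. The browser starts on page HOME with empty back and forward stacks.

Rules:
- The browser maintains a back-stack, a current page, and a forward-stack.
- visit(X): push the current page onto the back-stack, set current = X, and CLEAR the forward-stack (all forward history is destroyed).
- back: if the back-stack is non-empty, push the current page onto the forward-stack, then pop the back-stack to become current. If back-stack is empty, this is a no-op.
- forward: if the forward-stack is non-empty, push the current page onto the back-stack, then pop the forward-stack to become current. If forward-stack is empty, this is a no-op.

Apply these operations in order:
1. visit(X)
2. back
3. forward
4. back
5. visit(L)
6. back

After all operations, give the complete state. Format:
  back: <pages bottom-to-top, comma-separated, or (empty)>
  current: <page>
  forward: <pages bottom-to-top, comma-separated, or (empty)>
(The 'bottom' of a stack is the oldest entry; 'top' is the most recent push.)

Answer: back: (empty)
current: HOME
forward: L

Derivation:
After 1 (visit(X)): cur=X back=1 fwd=0
After 2 (back): cur=HOME back=0 fwd=1
After 3 (forward): cur=X back=1 fwd=0
After 4 (back): cur=HOME back=0 fwd=1
After 5 (visit(L)): cur=L back=1 fwd=0
After 6 (back): cur=HOME back=0 fwd=1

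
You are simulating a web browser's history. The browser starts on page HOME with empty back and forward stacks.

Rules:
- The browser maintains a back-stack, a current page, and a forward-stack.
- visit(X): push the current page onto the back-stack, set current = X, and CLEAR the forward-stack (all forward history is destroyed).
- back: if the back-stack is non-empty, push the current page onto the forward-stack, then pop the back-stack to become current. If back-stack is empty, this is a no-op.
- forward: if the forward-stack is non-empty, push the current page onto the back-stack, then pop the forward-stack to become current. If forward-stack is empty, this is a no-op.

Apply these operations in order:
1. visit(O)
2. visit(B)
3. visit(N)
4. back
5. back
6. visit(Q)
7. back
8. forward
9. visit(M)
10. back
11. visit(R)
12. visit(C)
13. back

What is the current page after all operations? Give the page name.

After 1 (visit(O)): cur=O back=1 fwd=0
After 2 (visit(B)): cur=B back=2 fwd=0
After 3 (visit(N)): cur=N back=3 fwd=0
After 4 (back): cur=B back=2 fwd=1
After 5 (back): cur=O back=1 fwd=2
After 6 (visit(Q)): cur=Q back=2 fwd=0
After 7 (back): cur=O back=1 fwd=1
After 8 (forward): cur=Q back=2 fwd=0
After 9 (visit(M)): cur=M back=3 fwd=0
After 10 (back): cur=Q back=2 fwd=1
After 11 (visit(R)): cur=R back=3 fwd=0
After 12 (visit(C)): cur=C back=4 fwd=0
After 13 (back): cur=R back=3 fwd=1

Answer: R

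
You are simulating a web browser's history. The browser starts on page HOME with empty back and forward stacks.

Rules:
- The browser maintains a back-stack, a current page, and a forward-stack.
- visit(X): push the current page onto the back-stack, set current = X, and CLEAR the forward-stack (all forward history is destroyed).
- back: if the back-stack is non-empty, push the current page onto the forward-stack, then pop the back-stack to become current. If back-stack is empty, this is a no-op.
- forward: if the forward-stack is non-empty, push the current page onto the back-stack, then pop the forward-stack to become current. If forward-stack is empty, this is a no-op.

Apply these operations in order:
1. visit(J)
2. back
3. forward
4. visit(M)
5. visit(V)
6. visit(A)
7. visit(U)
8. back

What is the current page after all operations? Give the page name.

Answer: A

Derivation:
After 1 (visit(J)): cur=J back=1 fwd=0
After 2 (back): cur=HOME back=0 fwd=1
After 3 (forward): cur=J back=1 fwd=0
After 4 (visit(M)): cur=M back=2 fwd=0
After 5 (visit(V)): cur=V back=3 fwd=0
After 6 (visit(A)): cur=A back=4 fwd=0
After 7 (visit(U)): cur=U back=5 fwd=0
After 8 (back): cur=A back=4 fwd=1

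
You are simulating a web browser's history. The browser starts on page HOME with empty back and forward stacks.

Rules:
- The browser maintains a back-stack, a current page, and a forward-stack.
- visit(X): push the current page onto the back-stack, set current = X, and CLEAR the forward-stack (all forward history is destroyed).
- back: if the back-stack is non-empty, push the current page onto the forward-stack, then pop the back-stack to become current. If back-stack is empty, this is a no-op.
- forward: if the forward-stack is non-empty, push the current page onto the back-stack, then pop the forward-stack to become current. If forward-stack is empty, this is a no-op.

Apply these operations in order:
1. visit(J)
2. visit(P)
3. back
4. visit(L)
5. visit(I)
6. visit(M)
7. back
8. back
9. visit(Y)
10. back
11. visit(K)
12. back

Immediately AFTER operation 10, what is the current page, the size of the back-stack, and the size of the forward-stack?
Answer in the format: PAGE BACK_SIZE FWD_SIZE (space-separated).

After 1 (visit(J)): cur=J back=1 fwd=0
After 2 (visit(P)): cur=P back=2 fwd=0
After 3 (back): cur=J back=1 fwd=1
After 4 (visit(L)): cur=L back=2 fwd=0
After 5 (visit(I)): cur=I back=3 fwd=0
After 6 (visit(M)): cur=M back=4 fwd=0
After 7 (back): cur=I back=3 fwd=1
After 8 (back): cur=L back=2 fwd=2
After 9 (visit(Y)): cur=Y back=3 fwd=0
After 10 (back): cur=L back=2 fwd=1

L 2 1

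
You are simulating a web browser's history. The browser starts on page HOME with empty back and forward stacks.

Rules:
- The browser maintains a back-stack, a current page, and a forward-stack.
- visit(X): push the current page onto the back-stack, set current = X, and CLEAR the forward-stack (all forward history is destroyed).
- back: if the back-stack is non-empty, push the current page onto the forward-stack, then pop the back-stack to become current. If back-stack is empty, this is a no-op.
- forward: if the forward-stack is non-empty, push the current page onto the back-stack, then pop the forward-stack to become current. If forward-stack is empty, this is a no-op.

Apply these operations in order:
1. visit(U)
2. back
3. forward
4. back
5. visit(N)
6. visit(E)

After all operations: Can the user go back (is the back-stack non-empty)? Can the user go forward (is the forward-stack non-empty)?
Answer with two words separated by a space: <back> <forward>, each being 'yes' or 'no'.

After 1 (visit(U)): cur=U back=1 fwd=0
After 2 (back): cur=HOME back=0 fwd=1
After 3 (forward): cur=U back=1 fwd=0
After 4 (back): cur=HOME back=0 fwd=1
After 5 (visit(N)): cur=N back=1 fwd=0
After 6 (visit(E)): cur=E back=2 fwd=0

Answer: yes no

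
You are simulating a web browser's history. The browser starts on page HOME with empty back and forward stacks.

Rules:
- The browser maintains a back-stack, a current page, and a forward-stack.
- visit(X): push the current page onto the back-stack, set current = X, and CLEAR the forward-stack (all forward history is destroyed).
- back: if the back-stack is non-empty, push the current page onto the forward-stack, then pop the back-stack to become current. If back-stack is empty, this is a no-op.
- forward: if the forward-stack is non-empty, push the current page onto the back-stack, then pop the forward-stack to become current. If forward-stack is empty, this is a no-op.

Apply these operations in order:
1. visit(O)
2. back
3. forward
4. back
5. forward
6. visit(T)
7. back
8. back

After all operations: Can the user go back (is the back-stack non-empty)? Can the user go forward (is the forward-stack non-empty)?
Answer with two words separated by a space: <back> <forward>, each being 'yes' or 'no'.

Answer: no yes

Derivation:
After 1 (visit(O)): cur=O back=1 fwd=0
After 2 (back): cur=HOME back=0 fwd=1
After 3 (forward): cur=O back=1 fwd=0
After 4 (back): cur=HOME back=0 fwd=1
After 5 (forward): cur=O back=1 fwd=0
After 6 (visit(T)): cur=T back=2 fwd=0
After 7 (back): cur=O back=1 fwd=1
After 8 (back): cur=HOME back=0 fwd=2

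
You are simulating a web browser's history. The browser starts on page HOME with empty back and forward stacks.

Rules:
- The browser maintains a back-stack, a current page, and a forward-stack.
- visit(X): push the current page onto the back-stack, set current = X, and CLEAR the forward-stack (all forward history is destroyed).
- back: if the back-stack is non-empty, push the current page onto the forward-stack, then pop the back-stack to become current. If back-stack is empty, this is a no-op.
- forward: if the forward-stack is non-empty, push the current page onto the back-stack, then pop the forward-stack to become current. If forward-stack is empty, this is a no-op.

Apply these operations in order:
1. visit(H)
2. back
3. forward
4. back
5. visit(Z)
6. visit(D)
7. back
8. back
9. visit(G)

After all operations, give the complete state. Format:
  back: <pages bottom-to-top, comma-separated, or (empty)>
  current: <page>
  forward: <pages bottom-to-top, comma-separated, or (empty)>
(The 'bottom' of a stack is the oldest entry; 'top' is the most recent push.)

After 1 (visit(H)): cur=H back=1 fwd=0
After 2 (back): cur=HOME back=0 fwd=1
After 3 (forward): cur=H back=1 fwd=0
After 4 (back): cur=HOME back=0 fwd=1
After 5 (visit(Z)): cur=Z back=1 fwd=0
After 6 (visit(D)): cur=D back=2 fwd=0
After 7 (back): cur=Z back=1 fwd=1
After 8 (back): cur=HOME back=0 fwd=2
After 9 (visit(G)): cur=G back=1 fwd=0

Answer: back: HOME
current: G
forward: (empty)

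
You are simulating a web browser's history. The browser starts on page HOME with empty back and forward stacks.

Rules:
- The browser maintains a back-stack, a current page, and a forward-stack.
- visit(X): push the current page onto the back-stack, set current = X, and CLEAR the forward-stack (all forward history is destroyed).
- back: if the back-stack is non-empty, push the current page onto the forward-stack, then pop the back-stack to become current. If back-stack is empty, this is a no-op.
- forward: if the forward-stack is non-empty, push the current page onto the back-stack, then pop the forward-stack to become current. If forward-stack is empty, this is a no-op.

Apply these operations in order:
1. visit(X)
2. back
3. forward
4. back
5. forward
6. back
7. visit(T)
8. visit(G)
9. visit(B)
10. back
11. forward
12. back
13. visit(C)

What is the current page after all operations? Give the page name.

After 1 (visit(X)): cur=X back=1 fwd=0
After 2 (back): cur=HOME back=0 fwd=1
After 3 (forward): cur=X back=1 fwd=0
After 4 (back): cur=HOME back=0 fwd=1
After 5 (forward): cur=X back=1 fwd=0
After 6 (back): cur=HOME back=0 fwd=1
After 7 (visit(T)): cur=T back=1 fwd=0
After 8 (visit(G)): cur=G back=2 fwd=0
After 9 (visit(B)): cur=B back=3 fwd=0
After 10 (back): cur=G back=2 fwd=1
After 11 (forward): cur=B back=3 fwd=0
After 12 (back): cur=G back=2 fwd=1
After 13 (visit(C)): cur=C back=3 fwd=0

Answer: C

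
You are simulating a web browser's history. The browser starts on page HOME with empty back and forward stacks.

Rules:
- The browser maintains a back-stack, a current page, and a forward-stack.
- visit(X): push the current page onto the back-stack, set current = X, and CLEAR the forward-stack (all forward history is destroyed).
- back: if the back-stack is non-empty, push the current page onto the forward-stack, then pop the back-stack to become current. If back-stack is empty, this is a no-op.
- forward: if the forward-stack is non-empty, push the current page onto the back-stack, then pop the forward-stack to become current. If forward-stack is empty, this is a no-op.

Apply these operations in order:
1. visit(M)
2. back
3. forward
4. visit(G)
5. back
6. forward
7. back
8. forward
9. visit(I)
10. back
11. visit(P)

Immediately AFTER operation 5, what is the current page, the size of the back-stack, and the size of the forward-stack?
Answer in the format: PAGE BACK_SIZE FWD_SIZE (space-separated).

After 1 (visit(M)): cur=M back=1 fwd=0
After 2 (back): cur=HOME back=0 fwd=1
After 3 (forward): cur=M back=1 fwd=0
After 4 (visit(G)): cur=G back=2 fwd=0
After 5 (back): cur=M back=1 fwd=1

M 1 1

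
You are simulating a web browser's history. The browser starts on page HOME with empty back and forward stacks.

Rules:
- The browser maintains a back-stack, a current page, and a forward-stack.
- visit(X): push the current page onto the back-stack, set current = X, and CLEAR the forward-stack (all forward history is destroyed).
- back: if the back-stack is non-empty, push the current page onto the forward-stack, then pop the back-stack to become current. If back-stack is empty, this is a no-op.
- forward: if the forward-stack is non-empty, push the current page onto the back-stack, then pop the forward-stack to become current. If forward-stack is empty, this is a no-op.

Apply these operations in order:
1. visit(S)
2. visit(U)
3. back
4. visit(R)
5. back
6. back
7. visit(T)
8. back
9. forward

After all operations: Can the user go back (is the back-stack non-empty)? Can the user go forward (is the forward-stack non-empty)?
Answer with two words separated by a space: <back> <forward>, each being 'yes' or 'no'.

After 1 (visit(S)): cur=S back=1 fwd=0
After 2 (visit(U)): cur=U back=2 fwd=0
After 3 (back): cur=S back=1 fwd=1
After 4 (visit(R)): cur=R back=2 fwd=0
After 5 (back): cur=S back=1 fwd=1
After 6 (back): cur=HOME back=0 fwd=2
After 7 (visit(T)): cur=T back=1 fwd=0
After 8 (back): cur=HOME back=0 fwd=1
After 9 (forward): cur=T back=1 fwd=0

Answer: yes no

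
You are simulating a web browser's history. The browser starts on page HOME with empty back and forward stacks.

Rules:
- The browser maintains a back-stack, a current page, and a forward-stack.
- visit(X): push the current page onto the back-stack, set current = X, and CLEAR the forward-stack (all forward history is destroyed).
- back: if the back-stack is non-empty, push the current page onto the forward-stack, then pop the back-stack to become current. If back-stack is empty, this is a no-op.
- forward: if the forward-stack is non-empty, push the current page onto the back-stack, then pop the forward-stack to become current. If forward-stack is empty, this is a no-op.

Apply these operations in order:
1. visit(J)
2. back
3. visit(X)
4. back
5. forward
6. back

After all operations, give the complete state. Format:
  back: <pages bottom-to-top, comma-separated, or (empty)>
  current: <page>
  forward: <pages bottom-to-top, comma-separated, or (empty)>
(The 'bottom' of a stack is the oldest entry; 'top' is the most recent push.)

Answer: back: (empty)
current: HOME
forward: X

Derivation:
After 1 (visit(J)): cur=J back=1 fwd=0
After 2 (back): cur=HOME back=0 fwd=1
After 3 (visit(X)): cur=X back=1 fwd=0
After 4 (back): cur=HOME back=0 fwd=1
After 5 (forward): cur=X back=1 fwd=0
After 6 (back): cur=HOME back=0 fwd=1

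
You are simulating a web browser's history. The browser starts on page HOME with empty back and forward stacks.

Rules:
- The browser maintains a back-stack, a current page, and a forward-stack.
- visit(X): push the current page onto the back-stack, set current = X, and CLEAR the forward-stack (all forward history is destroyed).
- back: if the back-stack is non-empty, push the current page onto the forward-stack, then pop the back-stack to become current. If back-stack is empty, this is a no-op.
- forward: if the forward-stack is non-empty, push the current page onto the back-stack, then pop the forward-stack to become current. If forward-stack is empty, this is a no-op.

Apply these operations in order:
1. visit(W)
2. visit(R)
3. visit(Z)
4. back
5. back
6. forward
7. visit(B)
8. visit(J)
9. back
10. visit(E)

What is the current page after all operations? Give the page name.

Answer: E

Derivation:
After 1 (visit(W)): cur=W back=1 fwd=0
After 2 (visit(R)): cur=R back=2 fwd=0
After 3 (visit(Z)): cur=Z back=3 fwd=0
After 4 (back): cur=R back=2 fwd=1
After 5 (back): cur=W back=1 fwd=2
After 6 (forward): cur=R back=2 fwd=1
After 7 (visit(B)): cur=B back=3 fwd=0
After 8 (visit(J)): cur=J back=4 fwd=0
After 9 (back): cur=B back=3 fwd=1
After 10 (visit(E)): cur=E back=4 fwd=0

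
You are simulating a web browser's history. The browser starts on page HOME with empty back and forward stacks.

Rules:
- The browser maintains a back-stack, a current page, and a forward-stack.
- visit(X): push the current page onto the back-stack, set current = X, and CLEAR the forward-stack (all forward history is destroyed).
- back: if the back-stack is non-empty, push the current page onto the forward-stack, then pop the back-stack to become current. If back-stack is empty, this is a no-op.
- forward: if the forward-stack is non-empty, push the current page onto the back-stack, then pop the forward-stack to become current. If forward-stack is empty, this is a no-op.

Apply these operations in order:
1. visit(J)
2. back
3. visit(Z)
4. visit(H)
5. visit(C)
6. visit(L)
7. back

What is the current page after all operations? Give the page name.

After 1 (visit(J)): cur=J back=1 fwd=0
After 2 (back): cur=HOME back=0 fwd=1
After 3 (visit(Z)): cur=Z back=1 fwd=0
After 4 (visit(H)): cur=H back=2 fwd=0
After 5 (visit(C)): cur=C back=3 fwd=0
After 6 (visit(L)): cur=L back=4 fwd=0
After 7 (back): cur=C back=3 fwd=1

Answer: C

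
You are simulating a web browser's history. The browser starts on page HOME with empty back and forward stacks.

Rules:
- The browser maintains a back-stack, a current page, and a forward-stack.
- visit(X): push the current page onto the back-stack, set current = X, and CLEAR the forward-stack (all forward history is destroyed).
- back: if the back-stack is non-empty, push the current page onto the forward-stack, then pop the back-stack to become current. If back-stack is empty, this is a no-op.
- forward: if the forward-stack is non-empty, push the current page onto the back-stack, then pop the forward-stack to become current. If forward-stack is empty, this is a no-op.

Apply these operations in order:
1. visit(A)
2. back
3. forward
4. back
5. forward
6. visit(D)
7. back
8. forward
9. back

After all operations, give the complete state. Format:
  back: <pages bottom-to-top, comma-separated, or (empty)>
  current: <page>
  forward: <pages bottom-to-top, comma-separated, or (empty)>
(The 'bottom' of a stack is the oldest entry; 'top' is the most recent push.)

Answer: back: HOME
current: A
forward: D

Derivation:
After 1 (visit(A)): cur=A back=1 fwd=0
After 2 (back): cur=HOME back=0 fwd=1
After 3 (forward): cur=A back=1 fwd=0
After 4 (back): cur=HOME back=0 fwd=1
After 5 (forward): cur=A back=1 fwd=0
After 6 (visit(D)): cur=D back=2 fwd=0
After 7 (back): cur=A back=1 fwd=1
After 8 (forward): cur=D back=2 fwd=0
After 9 (back): cur=A back=1 fwd=1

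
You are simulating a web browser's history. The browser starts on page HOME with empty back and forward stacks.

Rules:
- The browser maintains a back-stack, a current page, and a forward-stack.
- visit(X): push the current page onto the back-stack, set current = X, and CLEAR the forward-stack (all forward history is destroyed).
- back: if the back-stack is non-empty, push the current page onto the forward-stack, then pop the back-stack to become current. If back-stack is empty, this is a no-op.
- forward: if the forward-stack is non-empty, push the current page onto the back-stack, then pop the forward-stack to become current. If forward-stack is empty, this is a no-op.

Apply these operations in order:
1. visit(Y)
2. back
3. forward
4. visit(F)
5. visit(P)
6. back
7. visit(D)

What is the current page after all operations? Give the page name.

After 1 (visit(Y)): cur=Y back=1 fwd=0
After 2 (back): cur=HOME back=0 fwd=1
After 3 (forward): cur=Y back=1 fwd=0
After 4 (visit(F)): cur=F back=2 fwd=0
After 5 (visit(P)): cur=P back=3 fwd=0
After 6 (back): cur=F back=2 fwd=1
After 7 (visit(D)): cur=D back=3 fwd=0

Answer: D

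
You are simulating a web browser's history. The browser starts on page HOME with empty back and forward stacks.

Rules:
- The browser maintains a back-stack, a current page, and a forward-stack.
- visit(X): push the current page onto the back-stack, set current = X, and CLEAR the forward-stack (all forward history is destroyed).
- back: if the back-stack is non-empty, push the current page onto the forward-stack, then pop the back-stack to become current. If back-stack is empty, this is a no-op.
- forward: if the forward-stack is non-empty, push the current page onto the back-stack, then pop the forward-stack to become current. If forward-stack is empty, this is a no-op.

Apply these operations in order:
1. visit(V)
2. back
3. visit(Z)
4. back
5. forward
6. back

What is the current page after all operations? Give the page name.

Answer: HOME

Derivation:
After 1 (visit(V)): cur=V back=1 fwd=0
After 2 (back): cur=HOME back=0 fwd=1
After 3 (visit(Z)): cur=Z back=1 fwd=0
After 4 (back): cur=HOME back=0 fwd=1
After 5 (forward): cur=Z back=1 fwd=0
After 6 (back): cur=HOME back=0 fwd=1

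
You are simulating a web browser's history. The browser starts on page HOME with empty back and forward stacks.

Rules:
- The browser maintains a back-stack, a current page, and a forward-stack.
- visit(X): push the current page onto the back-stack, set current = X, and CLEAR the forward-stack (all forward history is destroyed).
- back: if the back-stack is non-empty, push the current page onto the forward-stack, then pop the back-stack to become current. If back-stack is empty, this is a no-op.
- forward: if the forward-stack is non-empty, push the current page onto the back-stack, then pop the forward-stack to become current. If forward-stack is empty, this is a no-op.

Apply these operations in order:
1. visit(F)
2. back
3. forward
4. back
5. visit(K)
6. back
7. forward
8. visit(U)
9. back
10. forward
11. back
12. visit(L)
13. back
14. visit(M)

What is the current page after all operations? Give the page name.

Answer: M

Derivation:
After 1 (visit(F)): cur=F back=1 fwd=0
After 2 (back): cur=HOME back=0 fwd=1
After 3 (forward): cur=F back=1 fwd=0
After 4 (back): cur=HOME back=0 fwd=1
After 5 (visit(K)): cur=K back=1 fwd=0
After 6 (back): cur=HOME back=0 fwd=1
After 7 (forward): cur=K back=1 fwd=0
After 8 (visit(U)): cur=U back=2 fwd=0
After 9 (back): cur=K back=1 fwd=1
After 10 (forward): cur=U back=2 fwd=0
After 11 (back): cur=K back=1 fwd=1
After 12 (visit(L)): cur=L back=2 fwd=0
After 13 (back): cur=K back=1 fwd=1
After 14 (visit(M)): cur=M back=2 fwd=0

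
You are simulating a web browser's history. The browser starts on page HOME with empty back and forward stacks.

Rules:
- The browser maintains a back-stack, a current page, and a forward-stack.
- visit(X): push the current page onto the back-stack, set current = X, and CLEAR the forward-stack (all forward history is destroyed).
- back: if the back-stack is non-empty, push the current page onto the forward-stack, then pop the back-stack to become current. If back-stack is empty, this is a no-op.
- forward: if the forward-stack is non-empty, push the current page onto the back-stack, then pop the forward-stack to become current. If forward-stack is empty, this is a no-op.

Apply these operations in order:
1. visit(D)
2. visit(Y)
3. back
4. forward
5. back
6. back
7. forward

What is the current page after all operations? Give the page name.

After 1 (visit(D)): cur=D back=1 fwd=0
After 2 (visit(Y)): cur=Y back=2 fwd=0
After 3 (back): cur=D back=1 fwd=1
After 4 (forward): cur=Y back=2 fwd=0
After 5 (back): cur=D back=1 fwd=1
After 6 (back): cur=HOME back=0 fwd=2
After 7 (forward): cur=D back=1 fwd=1

Answer: D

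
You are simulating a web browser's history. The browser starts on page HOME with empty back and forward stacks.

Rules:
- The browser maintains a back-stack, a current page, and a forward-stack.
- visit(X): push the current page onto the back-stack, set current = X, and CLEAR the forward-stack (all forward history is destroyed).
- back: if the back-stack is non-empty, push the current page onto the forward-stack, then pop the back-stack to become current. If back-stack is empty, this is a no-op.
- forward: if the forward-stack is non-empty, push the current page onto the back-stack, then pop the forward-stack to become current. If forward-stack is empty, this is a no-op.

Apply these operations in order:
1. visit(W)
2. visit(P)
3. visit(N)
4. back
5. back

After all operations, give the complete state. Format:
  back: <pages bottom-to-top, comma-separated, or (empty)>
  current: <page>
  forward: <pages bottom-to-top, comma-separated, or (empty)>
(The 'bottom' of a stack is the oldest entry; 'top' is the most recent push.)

Answer: back: HOME
current: W
forward: N,P

Derivation:
After 1 (visit(W)): cur=W back=1 fwd=0
After 2 (visit(P)): cur=P back=2 fwd=0
After 3 (visit(N)): cur=N back=3 fwd=0
After 4 (back): cur=P back=2 fwd=1
After 5 (back): cur=W back=1 fwd=2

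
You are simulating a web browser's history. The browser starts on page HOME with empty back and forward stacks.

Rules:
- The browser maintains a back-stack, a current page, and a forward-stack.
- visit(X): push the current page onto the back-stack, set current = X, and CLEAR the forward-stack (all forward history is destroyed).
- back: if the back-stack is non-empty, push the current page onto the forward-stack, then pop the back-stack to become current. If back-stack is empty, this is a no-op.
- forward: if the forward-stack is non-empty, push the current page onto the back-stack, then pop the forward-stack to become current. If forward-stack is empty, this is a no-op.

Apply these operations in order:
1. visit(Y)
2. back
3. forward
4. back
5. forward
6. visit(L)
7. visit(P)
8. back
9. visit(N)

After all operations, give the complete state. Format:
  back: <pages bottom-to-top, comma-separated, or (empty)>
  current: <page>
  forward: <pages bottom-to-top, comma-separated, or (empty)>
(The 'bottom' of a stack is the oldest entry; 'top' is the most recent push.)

After 1 (visit(Y)): cur=Y back=1 fwd=0
After 2 (back): cur=HOME back=0 fwd=1
After 3 (forward): cur=Y back=1 fwd=0
After 4 (back): cur=HOME back=0 fwd=1
After 5 (forward): cur=Y back=1 fwd=0
After 6 (visit(L)): cur=L back=2 fwd=0
After 7 (visit(P)): cur=P back=3 fwd=0
After 8 (back): cur=L back=2 fwd=1
After 9 (visit(N)): cur=N back=3 fwd=0

Answer: back: HOME,Y,L
current: N
forward: (empty)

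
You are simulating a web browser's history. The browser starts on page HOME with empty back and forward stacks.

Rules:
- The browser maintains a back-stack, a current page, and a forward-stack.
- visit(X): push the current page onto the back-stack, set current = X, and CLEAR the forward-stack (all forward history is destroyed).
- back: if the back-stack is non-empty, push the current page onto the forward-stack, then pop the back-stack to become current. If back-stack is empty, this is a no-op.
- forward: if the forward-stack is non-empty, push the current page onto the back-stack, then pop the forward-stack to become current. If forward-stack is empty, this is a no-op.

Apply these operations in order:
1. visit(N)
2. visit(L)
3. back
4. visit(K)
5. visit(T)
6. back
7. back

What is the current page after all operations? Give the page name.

After 1 (visit(N)): cur=N back=1 fwd=0
After 2 (visit(L)): cur=L back=2 fwd=0
After 3 (back): cur=N back=1 fwd=1
After 4 (visit(K)): cur=K back=2 fwd=0
After 5 (visit(T)): cur=T back=3 fwd=0
After 6 (back): cur=K back=2 fwd=1
After 7 (back): cur=N back=1 fwd=2

Answer: N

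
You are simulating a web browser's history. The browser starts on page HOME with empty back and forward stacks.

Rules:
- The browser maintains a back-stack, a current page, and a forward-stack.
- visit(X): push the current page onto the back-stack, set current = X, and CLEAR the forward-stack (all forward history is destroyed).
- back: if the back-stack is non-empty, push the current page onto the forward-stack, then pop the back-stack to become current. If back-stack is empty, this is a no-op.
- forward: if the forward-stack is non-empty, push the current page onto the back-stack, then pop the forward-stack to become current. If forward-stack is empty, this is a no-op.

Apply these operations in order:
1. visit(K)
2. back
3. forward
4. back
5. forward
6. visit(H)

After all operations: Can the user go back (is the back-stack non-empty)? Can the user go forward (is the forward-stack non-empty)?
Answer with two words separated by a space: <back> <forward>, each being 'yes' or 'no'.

After 1 (visit(K)): cur=K back=1 fwd=0
After 2 (back): cur=HOME back=0 fwd=1
After 3 (forward): cur=K back=1 fwd=0
After 4 (back): cur=HOME back=0 fwd=1
After 5 (forward): cur=K back=1 fwd=0
After 6 (visit(H)): cur=H back=2 fwd=0

Answer: yes no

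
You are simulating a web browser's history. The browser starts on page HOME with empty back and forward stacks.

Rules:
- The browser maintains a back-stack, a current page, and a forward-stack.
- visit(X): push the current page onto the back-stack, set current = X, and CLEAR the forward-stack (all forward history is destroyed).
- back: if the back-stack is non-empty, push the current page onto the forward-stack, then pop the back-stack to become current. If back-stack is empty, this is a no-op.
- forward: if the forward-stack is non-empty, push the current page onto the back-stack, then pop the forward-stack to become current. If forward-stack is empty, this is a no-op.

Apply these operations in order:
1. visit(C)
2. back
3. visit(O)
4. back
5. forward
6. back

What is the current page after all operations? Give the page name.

After 1 (visit(C)): cur=C back=1 fwd=0
After 2 (back): cur=HOME back=0 fwd=1
After 3 (visit(O)): cur=O back=1 fwd=0
After 4 (back): cur=HOME back=0 fwd=1
After 5 (forward): cur=O back=1 fwd=0
After 6 (back): cur=HOME back=0 fwd=1

Answer: HOME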